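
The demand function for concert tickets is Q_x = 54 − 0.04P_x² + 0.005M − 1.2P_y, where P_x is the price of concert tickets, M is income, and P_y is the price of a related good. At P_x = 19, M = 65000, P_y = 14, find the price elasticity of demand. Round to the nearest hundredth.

-0.08

First evaluate Q_x: 54 − 0.04(19)² + 0.005(65000) − 1.2(14) = 54 − 14.44 + 325 − 16.8 = 347.76.
∂Q_x/∂P_x = −2·0.04·P_x = -1.52, so E_p = -1.52·(19/347.76) ≈ -0.08.
|E_p| < 1: demand is inelastic.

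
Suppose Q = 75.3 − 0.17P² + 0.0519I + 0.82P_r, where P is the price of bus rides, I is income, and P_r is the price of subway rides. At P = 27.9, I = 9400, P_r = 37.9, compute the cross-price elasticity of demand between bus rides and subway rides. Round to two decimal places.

Q = 75.3 − 0.17(27.9)² + 0.0519(9400) + 0.82(37.9) = 75.3 − 132.3297 + 487.86 + 31.078 = 461.9083.
∂Q/∂P_r = +0.82, so E_xy = 0.82·(37.9/461.9083) ≈ 0.07.
E_xy > 0: the goods are substitutes.

0.07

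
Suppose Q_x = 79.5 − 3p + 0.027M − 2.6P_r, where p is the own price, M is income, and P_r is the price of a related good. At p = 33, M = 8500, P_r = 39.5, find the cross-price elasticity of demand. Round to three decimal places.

-0.957

Evaluating quantity at (p, M, P_r) gives Q_x = 79.5 − 3(33) + 0.027(8500) − 2.6(39.5) = 79.5 − 99 + 229.5 − 102.7 = 107.3.
∂Q_x/∂P_r = −2.6, so E_xy = -2.6·(39.5/107.3) ≈ -0.957.
E_xy < 0: the goods are complements.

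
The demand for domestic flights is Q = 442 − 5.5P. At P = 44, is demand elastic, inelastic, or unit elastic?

elastic

At P = 44, Q = 200.
dQ/dP = −5.5.
Point elasticity E = (dQ/dP)·(P/Q) = -5.5 × 44/200 ≈ -1.210.
|E| ≈ 1.210 > 1, so demand is elastic.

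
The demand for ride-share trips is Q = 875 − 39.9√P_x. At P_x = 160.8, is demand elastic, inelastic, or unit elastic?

inelastic

At P_x = 160.8, Q = 369.0403.
dQ/dP_x = −39.9/(2√P_x) = −39.9/(2·12.6807).
Point elasticity E = (dQ/dP_x)·(P_x/Q) = -1.5733 × 160.8/369.0403 ≈ -0.686.
|E| ≈ 0.686 < 1, so demand is inelastic.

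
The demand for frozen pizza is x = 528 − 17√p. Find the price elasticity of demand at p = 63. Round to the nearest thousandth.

-0.172

At p = 63, x = 393.0667.
dx/dp = −17/(2√p) = −17/(2·7.9373).
Point elasticity E = (dx/dp)·(p/x) = -1.0709 × 63/393.0667 ≈ -0.172.
|E| < 1, so demand is inelastic at this price.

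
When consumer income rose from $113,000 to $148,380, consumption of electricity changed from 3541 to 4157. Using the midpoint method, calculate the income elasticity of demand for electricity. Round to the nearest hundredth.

%ΔQ = (4157 − 3541)/[(3541+4157)/2] = 616/3849 ≈ 0.1600.
%ΔM = (148,380 − 113,000)/[(113,000+148,380)/2] = 35380/130690 ≈ 0.2707.
E_I = %ΔQ/%ΔM ≈ 0.59.
E_I ∈ (0,1): normal good (necessity).

0.59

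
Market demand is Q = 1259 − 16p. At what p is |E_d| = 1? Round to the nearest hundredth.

For linear demand Q = a − bp, E = −bp/(a − bp). |E| = 1 ⇒ bp = a − bp ⇒ p = a/(2b).
p = 1259/(2·16) ≈ 39.34.

39.34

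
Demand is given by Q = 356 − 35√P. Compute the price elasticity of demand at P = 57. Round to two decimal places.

-1.44

At P = 57, Q = 91.7558.
dQ/dP = −35/(2√P) = −35/(2·7.5498).
Point elasticity E = (dQ/dP)·(P/Q) = -2.3179 × 57/91.7558 ≈ -1.44.
|E| > 1, so demand is elastic at this price.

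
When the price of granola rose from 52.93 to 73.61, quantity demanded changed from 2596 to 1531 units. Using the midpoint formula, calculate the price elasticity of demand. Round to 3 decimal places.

%Δq = (1531 − 2596)/[(2596 + 1531)/2] = -1065/2063.5 ≈ -0.5161.
%ΔP = (73.61 − 52.93)/[(52.93 + 73.61)/2] = 20.68/63.27 ≈ 0.3269.
Arc elasticity E = %Δq/%ΔP ≈ -0.5161/0.3269 ≈ -1.579.
|E| > 1: demand is elastic over this range.

-1.579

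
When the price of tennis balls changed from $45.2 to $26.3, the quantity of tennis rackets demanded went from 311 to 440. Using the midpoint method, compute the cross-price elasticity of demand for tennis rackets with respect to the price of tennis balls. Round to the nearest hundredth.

-0.65

%ΔQ_x = (440 − 311)/[(311+440)/2] = 129/375.5 ≈ 0.3435.
%ΔP_y = (26.3 − 45.2)/[(45.2+26.3)/2] ≈ -0.5287.
E_xy = 0.3435/-0.5287 ≈ -0.65.
E_xy < 0, so tennis rackets and tennis balls are complements.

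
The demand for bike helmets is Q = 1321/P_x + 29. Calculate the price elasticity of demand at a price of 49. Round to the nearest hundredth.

At P_x = 49, Q = 55.9592.
dQ/dP_x = −1321/P_x² = −0.5502.
Point elasticity E = (dQ/dP_x)·(P_x/Q) = -0.5502 × 49/55.9592 ≈ -0.48.
|E| < 1, so demand is inelastic at this price.

-0.48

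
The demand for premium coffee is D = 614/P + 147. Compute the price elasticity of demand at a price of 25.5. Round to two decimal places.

At P = 25.5, D = 171.0784.
dD/dP = −614/P² = −0.9443.
Point elasticity E = (dD/dP)·(P/D) = -0.9443 × 25.5/171.0784 ≈ -0.14.
|E| < 1, so demand is inelastic at this price.

-0.14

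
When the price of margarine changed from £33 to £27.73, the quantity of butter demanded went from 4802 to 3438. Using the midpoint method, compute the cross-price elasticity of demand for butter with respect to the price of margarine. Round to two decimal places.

%ΔQ_x = (3438 − 4802)/[(4802+3438)/2] = -1364/4120 ≈ -0.3311.
%ΔP_y = (27.73 − 33)/[(33+27.73)/2] ≈ -0.1736.
E_xy = -0.3311/-0.1736 ≈ 1.91.
E_xy > 0, so butter and margarine are substitutes.

1.91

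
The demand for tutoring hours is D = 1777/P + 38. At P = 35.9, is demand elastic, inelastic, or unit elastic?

inelastic

At P = 35.9, D = 87.4986.
dD/dP = −1777/P² = −1.3788.
Point elasticity E = (dD/dP)·(P/D) = -1.3788 × 35.9/87.4986 ≈ -0.566.
|E| ≈ 0.566 < 1, so demand is inelastic.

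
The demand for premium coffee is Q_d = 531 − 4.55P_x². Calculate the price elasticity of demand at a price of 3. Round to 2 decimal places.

At P_x = 3, Q_d = 490.05.
dQ_d/dP_x = −2·4.55·P_x = −27.3.
Point elasticity E = (dQ_d/dP_x)·(P_x/Q_d) = -27.3 × 3/490.05 ≈ -0.17.
|E| < 1, so demand is inelastic at this price.

-0.17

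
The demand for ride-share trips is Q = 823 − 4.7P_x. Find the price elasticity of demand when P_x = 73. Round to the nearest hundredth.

-0.71

At P_x = 73, Q = 479.9.
dQ/dP_x = −4.7.
Point elasticity E = (dQ/dP_x)·(P_x/Q) = -4.7 × 73/479.9 ≈ -0.71.
|E| < 1, so demand is inelastic at this price.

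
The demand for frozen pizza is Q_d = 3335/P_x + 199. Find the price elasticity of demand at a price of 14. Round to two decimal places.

-0.54

At P_x = 14, Q_d = 437.2143.
dQ_d/dP_x = −3335/P_x² = −17.0153.
Point elasticity E = (dQ_d/dP_x)·(P_x/Q_d) = -17.0153 × 14/437.2143 ≈ -0.54.
|E| < 1, so demand is inelastic at this price.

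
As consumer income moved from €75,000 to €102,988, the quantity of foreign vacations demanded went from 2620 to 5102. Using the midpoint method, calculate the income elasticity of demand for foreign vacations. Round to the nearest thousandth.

%ΔQ = (5102 − 2620)/[(2620+5102)/2] = 2482/3861 ≈ 0.6428.
%ΔI = (102,988 − 75,000)/[(75,000+102,988)/2] = 27988/88994 ≈ 0.3145.
E_I = %ΔQ/%ΔI ≈ 2.044.
E_I > 1: normal good (luxury).

2.044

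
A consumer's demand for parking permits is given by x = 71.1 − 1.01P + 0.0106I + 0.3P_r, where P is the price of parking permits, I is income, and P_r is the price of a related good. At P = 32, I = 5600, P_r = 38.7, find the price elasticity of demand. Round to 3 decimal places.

Evaluating quantity at (P, I, P_r) gives x = 71.1 − 1.01(32) + 0.0106(5600) + 0.3(38.7) = 71.1 − 32.32 + 59.36 + 11.61 = 109.75.
∂x/∂P = −1.01, so E_p = (−1.01)·(32/109.75) ≈ -0.294.
|E_p| < 1: demand is inelastic.

-0.294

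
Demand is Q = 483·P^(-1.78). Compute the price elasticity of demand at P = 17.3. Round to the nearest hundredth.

-1.78

For a Cobb–Douglas (constant-elasticity) form Q = A·P^α·…, the elasticity with respect to P equals the exponent α at every point.
Here the exponent on P is -1.78, so the price elasticity of demand is -1.78.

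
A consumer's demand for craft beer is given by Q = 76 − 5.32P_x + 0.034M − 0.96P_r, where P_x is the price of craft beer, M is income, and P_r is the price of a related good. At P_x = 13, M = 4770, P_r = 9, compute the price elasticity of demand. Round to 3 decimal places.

-0.431

Substituting, Q = 76 − 5.32(13) + 0.034(4770) − 0.96(9) = 76 − 69.16 + 162.18 − 8.64 = 160.38.
∂Q/∂P_x = −5.32, so E_p = (−5.32)·(13/160.38) ≈ -0.431.
|E_p| < 1: demand is inelastic.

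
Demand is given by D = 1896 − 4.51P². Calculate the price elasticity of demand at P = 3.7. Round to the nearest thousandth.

-0.067

At P = 3.7, D = 1834.2581.
dD/dP = −2·4.51·P = −33.374.
Point elasticity E = (dD/dP)·(P/D) = -33.374 × 3.7/1834.2581 ≈ -0.067.
|E| < 1, so demand is inelastic at this price.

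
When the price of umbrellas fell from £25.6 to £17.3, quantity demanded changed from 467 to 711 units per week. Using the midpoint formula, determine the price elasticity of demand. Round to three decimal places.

-1.071

%ΔQ = (711 − 467)/[(467 + 711)/2] = 244/589 ≈ 0.4143.
%Δp = (17.3 − 25.6)/[(25.6 + 17.3)/2] = -8.3/21.45 ≈ -0.3869.
Arc elasticity E = %ΔQ/%Δp ≈ 0.4143/-0.3869 ≈ -1.071.
|E| > 1: demand is elastic over this range.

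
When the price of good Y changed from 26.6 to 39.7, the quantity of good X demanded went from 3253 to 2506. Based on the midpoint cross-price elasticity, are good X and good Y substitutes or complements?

%ΔQ_x = (2506 − 3253)/[(3253+2506)/2] = -747/2879.5 ≈ -0.2594.
%ΔP_y = (39.7 − 26.6)/[(26.6+39.7)/2] ≈ 0.3952.
E_xy = -0.2594/0.3952 ≈ -0.656.
E_xy < 0, so the goods are complements.

complements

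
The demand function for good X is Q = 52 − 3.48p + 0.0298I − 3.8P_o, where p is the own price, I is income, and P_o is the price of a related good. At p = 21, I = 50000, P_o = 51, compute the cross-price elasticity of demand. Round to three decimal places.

Q = 52 − 3.48(21) + 0.0298(50000) − 3.8(51) = 52 − 73.08 + 1490 − 193.8 = 1275.12.
∂Q/∂P_o = −3.8, so E_xy = -3.8·(51/1275.12) ≈ -0.152.
E_xy < 0: the goods are complements.

-0.152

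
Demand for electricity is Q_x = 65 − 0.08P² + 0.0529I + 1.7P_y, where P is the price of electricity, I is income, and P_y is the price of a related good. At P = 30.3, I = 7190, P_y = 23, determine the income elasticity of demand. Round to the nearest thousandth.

Q_x = 65 − 0.08(30.3)² + 0.0529(7190) + 1.7(23) = 65 − 73.4472 + 380.351 + 39.1 = 411.0038.
∂Q_x/∂I = +0.0529, so E_I = 0.0529·(7190/411.0038) ≈ 0.925.
E_I ∈ (0,1): normal good (necessity).

0.925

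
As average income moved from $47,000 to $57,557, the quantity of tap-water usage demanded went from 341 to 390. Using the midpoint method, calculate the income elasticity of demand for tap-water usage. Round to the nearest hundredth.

0.66

%ΔQ = (390 − 341)/[(341+390)/2] = 49/365.5 ≈ 0.1341.
%ΔY = (57,557 − 47,000)/[(47,000+57,557)/2] = 10557/52278.5 ≈ 0.2019.
E_I = %ΔQ/%ΔY ≈ 0.66.
E_I ∈ (0,1): normal good (necessity).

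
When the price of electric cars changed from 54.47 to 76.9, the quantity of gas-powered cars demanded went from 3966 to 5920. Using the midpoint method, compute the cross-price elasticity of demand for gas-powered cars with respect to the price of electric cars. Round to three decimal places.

1.158

%ΔQ_x = (5920 − 3966)/[(3966+5920)/2] = 1954/4943 ≈ 0.3953.
%ΔP_y = (76.9 − 54.47)/[(54.47+76.9)/2] ≈ 0.3415.
E_xy = 0.3953/0.3415 ≈ 1.158.
E_xy > 0, so gas-powered cars and electric cars are substitutes.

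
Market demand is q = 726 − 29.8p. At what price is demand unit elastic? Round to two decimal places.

12.18

For linear demand q = a − bp, E = −bp/(a − bp). |E| = 1 ⇒ bp = a − bp ⇒ p = a/(2b).
p = 726/(2·29.8) ≈ 12.18.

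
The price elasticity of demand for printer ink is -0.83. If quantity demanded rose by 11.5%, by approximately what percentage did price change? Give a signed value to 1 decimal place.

%ΔQ ≈ E × %ΔP ⇒ %ΔP = %ΔQ / E = (11.5%)/(-0.83) ≈ -13.9%.

-13.9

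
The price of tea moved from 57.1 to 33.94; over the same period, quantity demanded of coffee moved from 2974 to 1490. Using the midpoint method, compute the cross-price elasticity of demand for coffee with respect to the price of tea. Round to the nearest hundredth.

1.31

%ΔQ_x = (1490 − 2974)/[(2974+1490)/2] = -1484/2232 ≈ -0.6649.
%ΔP_y = (33.94 − 57.1)/[(57.1+33.94)/2] ≈ -0.5088.
E_xy = -0.6649/-0.5088 ≈ 1.31.
E_xy > 0, so coffee and tea are substitutes.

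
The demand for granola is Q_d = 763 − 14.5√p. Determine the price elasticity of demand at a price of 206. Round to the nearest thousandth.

At p = 206, Q_d = 554.8858.
dQ_d/dp = −14.5/(2√p) = −14.5/(2·14.3527).
Point elasticity E = (dQ_d/dp)·(p/Q_d) = -0.5051 × 206/554.8858 ≈ -0.188.
|E| < 1, so demand is inelastic at this price.

-0.188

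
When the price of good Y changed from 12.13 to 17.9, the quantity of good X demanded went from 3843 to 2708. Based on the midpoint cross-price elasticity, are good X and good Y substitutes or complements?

%ΔQ_x = (2708 − 3843)/[(3843+2708)/2] = -1135/3275.5 ≈ -0.3465.
%ΔP_y = (17.9 − 12.13)/[(12.13+17.9)/2] ≈ 0.3843.
E_xy = -0.3465/0.3843 ≈ -0.902.
E_xy < 0, so the goods are complements.

complements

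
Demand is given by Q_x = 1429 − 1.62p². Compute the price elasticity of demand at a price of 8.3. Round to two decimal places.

At p = 8.3, Q_x = 1317.3982.
dQ_x/dp = −2·1.62·p = −26.892.
Point elasticity E = (dQ_x/dp)·(p/Q_x) = -26.892 × 8.3/1317.3982 ≈ -0.17.
|E| < 1, so demand is inelastic at this price.

-0.17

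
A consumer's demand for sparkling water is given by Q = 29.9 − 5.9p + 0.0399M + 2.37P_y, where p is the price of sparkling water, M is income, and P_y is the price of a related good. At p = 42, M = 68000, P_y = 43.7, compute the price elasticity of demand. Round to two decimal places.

-0.10

Q = 29.9 − 5.9(42) + 0.0399(68000) + 2.37(43.7) = 29.9 − 247.8 + 2713.2 + 103.569 = 2598.869.
∂Q/∂p = −5.9, so E_p = (−5.9)·(42/2598.869) ≈ -0.10.
|E_p| < 1: demand is inelastic.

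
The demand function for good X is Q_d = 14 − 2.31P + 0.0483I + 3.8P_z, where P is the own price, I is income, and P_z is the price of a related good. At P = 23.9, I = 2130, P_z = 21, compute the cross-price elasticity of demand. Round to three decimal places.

0.564

Q_d = 14 − 2.31(23.9) + 0.0483(2130) + 3.8(21) = 14 − 55.209 + 102.879 + 79.8 = 141.47.
∂Q_d/∂P_z = +3.8, so E_xy = 3.8·(21/141.47) ≈ 0.564.
E_xy > 0: the goods are substitutes.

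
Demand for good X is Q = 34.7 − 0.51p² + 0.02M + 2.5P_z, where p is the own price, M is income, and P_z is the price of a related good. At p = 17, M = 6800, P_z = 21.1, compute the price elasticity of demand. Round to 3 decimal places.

Evaluating quantity at (p, M, P_z) gives Q = 34.7 − 0.51(17)² + 0.02(6800) + 2.5(21.1) = 34.7 − 147.39 + 136 + 52.75 = 76.06.
∂Q/∂p = −2·0.51·p = -17.34, so E_p = -17.34·(17/76.06) ≈ -3.876.
|E_p| > 1: demand is elastic.

-3.876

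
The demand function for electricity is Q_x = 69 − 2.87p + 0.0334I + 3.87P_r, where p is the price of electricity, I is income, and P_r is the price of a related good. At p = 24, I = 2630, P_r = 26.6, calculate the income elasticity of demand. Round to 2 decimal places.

Q_x = 69 − 2.87(24) + 0.0334(2630) + 3.87(26.6) = 69 − 68.88 + 87.842 + 102.942 = 190.904.
∂Q_x/∂I = +0.0334, so E_I = 0.0334·(2630/190.904) ≈ 0.46.
E_I ∈ (0,1): normal good (necessity).

0.46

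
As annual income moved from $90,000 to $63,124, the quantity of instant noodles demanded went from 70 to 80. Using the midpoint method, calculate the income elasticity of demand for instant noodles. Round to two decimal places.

-0.38

%ΔQ = (80 − 70)/[(70+80)/2] = 10/75 ≈ 0.1333.
%ΔI = (63,124 − 90,000)/[(90,000+63,124)/2] = -26876/76562 ≈ -0.3510.
E_I = %ΔQ/%ΔI ≈ -0.38.
E_I < 0: inferior good.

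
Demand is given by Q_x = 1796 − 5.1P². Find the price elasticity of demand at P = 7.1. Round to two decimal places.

-0.33

At P = 7.1, Q_x = 1538.909.
dQ_x/dP = −2·5.1·P = −72.42.
Point elasticity E = (dQ_x/dP)·(P/Q_x) = -72.42 × 7.1/1538.909 ≈ -0.33.
|E| < 1, so demand is inelastic at this price.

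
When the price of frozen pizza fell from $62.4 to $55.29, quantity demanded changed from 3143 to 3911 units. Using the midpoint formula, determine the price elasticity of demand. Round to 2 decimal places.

-1.80

%ΔQ = (3911 − 3143)/[(3143 + 3911)/2] = 768/3527 ≈ 0.2177.
%ΔP = (55.29 − 62.4)/[(62.4 + 55.29)/2] = -7.11/58.845 ≈ -0.1208.
Arc elasticity E = %ΔQ/%ΔP ≈ 0.2177/-0.1208 ≈ -1.80.
|E| > 1: demand is elastic over this range.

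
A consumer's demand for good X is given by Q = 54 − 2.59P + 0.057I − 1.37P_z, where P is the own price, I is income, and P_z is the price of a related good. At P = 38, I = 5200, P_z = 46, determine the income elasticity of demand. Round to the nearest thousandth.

At the given point, Q = 54 − 2.59(38) + 0.057(5200) − 1.37(46) = 54 − 98.42 + 296.4 − 63.02 = 188.96.
∂Q/∂I = +0.057, so E_I = 0.057·(5200/188.96) ≈ 1.569.
E_I > 1: normal good (luxury).

1.569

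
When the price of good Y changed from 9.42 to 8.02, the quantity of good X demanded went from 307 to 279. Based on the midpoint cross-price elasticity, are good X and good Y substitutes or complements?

%ΔQ_x = (279 − 307)/[(307+279)/2] = -28/293 ≈ -0.0956.
%ΔP_y = (8.02 − 9.42)/[(9.42+8.02)/2] ≈ -0.1606.
E_xy = -0.0956/-0.1606 ≈ 0.595.
E_xy > 0, so the goods are substitutes.

substitutes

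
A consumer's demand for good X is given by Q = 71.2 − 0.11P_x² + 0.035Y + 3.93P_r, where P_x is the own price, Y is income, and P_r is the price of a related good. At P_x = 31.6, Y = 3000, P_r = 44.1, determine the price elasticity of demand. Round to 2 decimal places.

Substituting, Q = 71.2 − 0.11(31.6)² + 0.035(3000) + 3.93(44.1) = 71.2 − 109.8416 + 105 + 173.313 = 239.6714.
∂Q/∂P_x = −2·0.11·P_x = -6.952, so E_p = -6.952·(31.6/239.6714) ≈ -0.92.
|E_p| < 1: demand is inelastic.

-0.92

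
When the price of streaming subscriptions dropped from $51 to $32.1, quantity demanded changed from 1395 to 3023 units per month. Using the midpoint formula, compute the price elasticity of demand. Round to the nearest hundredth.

-1.62

%ΔQ = (3023 − 1395)/[(1395 + 3023)/2] = 1628/2209 ≈ 0.7370.
%Δp = (32.1 − 51)/[(51 + 32.1)/2] = -18.9/41.55 ≈ -0.4549.
Arc elasticity E = %ΔQ/%Δp ≈ 0.7370/-0.4549 ≈ -1.62.
|E| > 1: demand is elastic over this range.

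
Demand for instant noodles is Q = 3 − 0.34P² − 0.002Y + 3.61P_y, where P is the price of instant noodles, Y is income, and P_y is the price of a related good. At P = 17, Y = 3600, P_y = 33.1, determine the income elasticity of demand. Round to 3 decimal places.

At the given point, Q = 3 − 0.34(17)² − 0.002(3600) + 3.61(33.1) = 3 − 98.26 − 7.2 + 119.491 = 17.031.
∂Q/∂Y = −0.002, so E_I = -0.002·(3600/17.031) ≈ -0.423.
E_I < 0: inferior good.

-0.423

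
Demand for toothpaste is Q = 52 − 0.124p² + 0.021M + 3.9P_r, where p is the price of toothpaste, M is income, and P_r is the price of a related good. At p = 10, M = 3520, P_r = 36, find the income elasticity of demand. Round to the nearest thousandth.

0.291

Evaluating quantity at (p, M, P_r) gives Q = 52 − 0.124(10)² + 0.021(3520) + 3.9(36) = 52 − 12.4 + 73.92 + 140.4 = 253.92.
∂Q/∂M = +0.021, so E_I = 0.021·(3520/253.92) ≈ 0.291.
E_I ∈ (0,1): normal good (necessity).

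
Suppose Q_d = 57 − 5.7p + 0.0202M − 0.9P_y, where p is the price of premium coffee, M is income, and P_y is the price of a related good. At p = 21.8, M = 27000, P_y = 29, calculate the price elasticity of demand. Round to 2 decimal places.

-0.27

Substituting, Q_d = 57 − 5.7(21.8) + 0.0202(27000) − 0.9(29) = 57 − 124.26 + 545.4 − 26.1 = 452.04.
∂Q_d/∂p = −5.7, so E_p = (−5.7)·(21.8/452.04) ≈ -0.27.
|E_p| < 1: demand is inelastic.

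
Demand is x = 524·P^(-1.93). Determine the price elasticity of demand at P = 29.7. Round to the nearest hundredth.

-1.93

For a Cobb–Douglas (constant-elasticity) form x = A·P^α·…, the elasticity with respect to P equals the exponent α at every point.
Here the exponent on P is -1.93, so the price elasticity of demand is -1.93.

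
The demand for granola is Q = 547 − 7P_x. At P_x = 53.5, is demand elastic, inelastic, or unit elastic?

elastic

At P_x = 53.5, Q = 172.5.
dQ/dP_x = −7.
Point elasticity E = (dQ/dP_x)·(P_x/Q) = -7 × 53.5/172.5 ≈ -2.171.
|E| ≈ 2.171 > 1, so demand is elastic.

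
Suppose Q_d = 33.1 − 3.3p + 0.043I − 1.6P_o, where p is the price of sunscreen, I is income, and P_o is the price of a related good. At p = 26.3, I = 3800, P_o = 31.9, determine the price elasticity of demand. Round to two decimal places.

-1.48

First evaluate Q_d: 33.1 − 3.3(26.3) + 0.043(3800) − 1.6(31.9) = 33.1 − 86.79 + 163.4 − 51.04 = 58.67.
∂Q_d/∂p = −3.3, so E_p = (−3.3)·(26.3/58.67) ≈ -1.48.
|E_p| > 1: demand is elastic.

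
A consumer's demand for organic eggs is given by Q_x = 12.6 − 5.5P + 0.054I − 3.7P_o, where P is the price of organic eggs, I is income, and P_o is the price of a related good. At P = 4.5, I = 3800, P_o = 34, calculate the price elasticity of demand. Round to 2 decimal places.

-0.37

Q_x = 12.6 − 5.5(4.5) + 0.054(3800) − 3.7(34) = 12.6 − 24.75 + 205.2 − 125.8 = 67.25.
∂Q_x/∂P = −5.5, so E_p = (−5.5)·(4.5/67.25) ≈ -0.37.
|E_p| < 1: demand is inelastic.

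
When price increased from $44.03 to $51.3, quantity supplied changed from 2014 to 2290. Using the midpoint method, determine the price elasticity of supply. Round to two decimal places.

0.84

%Δq = (2290 − 2014)/[(2014 + 2290)/2] = 276/2152 ≈ 0.1283.
%ΔP = (51.3 − 44.03)/[(44.03 + 51.3)/2] = 7.27/47.665 ≈ 0.1525.
Arc elasticity E = %Δq/%ΔP ≈ 0.1283/0.1525 ≈ 0.84.
|E| < 1: supply is inelastic over this range.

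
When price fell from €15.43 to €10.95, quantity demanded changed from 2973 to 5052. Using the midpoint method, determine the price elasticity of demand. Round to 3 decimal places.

-1.525

%ΔQ = (5052 − 2973)/[(2973 + 5052)/2] = 2079/4012.5 ≈ 0.5181.
%ΔP = (10.95 − 15.43)/[(15.43 + 10.95)/2] = -4.48/13.19 ≈ -0.3397.
Arc elasticity E = %ΔQ/%ΔP ≈ 0.5181/-0.3397 ≈ -1.525.
|E| > 1: demand is elastic over this range.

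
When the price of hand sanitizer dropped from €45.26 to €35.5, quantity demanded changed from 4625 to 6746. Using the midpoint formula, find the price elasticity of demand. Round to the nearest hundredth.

-1.54

%Δq = (6746 − 4625)/[(4625 + 6746)/2] = 2121/5685.5 ≈ 0.3731.
%Δp = (35.5 − 45.26)/[(45.26 + 35.5)/2] = -9.76/40.38 ≈ -0.2417.
Arc elasticity E = %Δq/%Δp ≈ 0.3731/-0.2417 ≈ -1.54.
|E| > 1: demand is elastic over this range.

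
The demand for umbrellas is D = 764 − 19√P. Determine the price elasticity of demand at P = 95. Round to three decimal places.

At P = 95, D = 578.8109.
dD/dP = −19/(2√P) = −19/(2·9.7468).
Point elasticity E = (dD/dP)·(P/D) = -0.9747 × 95/578.8109 ≈ -0.160.
|E| < 1, so demand is inelastic at this price.

-0.160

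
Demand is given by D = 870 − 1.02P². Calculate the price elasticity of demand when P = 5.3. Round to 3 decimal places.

At P = 5.3, D = 841.3482.
dD/dP = −2·1.02·P = −10.812.
Point elasticity E = (dD/dP)·(P/D) = -10.812 × 5.3/841.3482 ≈ -0.068.
|E| < 1, so demand is inelastic at this price.

-0.068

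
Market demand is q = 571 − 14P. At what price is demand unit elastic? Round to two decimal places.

20.39

For linear demand q = a − bP, E = −bP/(a − bP). |E| = 1 ⇒ bP = a − bP ⇒ P = a/(2b).
P = 571/(2·14) ≈ 20.39.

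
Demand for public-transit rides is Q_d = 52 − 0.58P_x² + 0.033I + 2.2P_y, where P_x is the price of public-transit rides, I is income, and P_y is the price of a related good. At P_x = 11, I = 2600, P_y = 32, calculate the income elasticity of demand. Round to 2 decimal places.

At the given point, Q_d = 52 − 0.58(11)² + 0.033(2600) + 2.2(32) = 52 − 70.18 + 85.8 + 70.4 = 138.02.
∂Q_d/∂I = +0.033, so E_I = 0.033·(2600/138.02) ≈ 0.62.
E_I ∈ (0,1): normal good (necessity).

0.62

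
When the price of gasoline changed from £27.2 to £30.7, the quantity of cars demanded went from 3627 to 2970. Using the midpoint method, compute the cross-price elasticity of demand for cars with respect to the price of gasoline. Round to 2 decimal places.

-1.65

%ΔQ_x = (2970 − 3627)/[(3627+2970)/2] = -657/3298.5 ≈ -0.1992.
%ΔP_y = (30.7 − 27.2)/[(27.2+30.7)/2] ≈ 0.1209.
E_xy = -0.1992/0.1209 ≈ -1.65.
E_xy < 0, so cars and gasoline are complements.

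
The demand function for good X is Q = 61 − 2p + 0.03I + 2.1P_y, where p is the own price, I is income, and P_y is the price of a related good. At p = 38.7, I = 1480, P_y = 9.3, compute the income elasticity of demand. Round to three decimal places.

0.934

Evaluating quantity at (p, I, P_y) gives Q = 61 − 2(38.7) + 0.03(1480) + 2.1(9.3) = 61 − 77.4 + 44.4 + 19.53 = 47.53.
∂Q/∂I = +0.03, so E_I = 0.03·(1480/47.53) ≈ 0.934.
E_I ∈ (0,1): normal good (necessity).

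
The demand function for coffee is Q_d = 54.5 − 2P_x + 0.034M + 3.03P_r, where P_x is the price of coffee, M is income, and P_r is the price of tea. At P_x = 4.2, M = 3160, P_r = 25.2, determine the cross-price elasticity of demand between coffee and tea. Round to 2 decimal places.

0.33

At the given point, Q_d = 54.5 − 2(4.2) + 0.034(3160) + 3.03(25.2) = 54.5 − 8.4 + 107.44 + 76.356 = 229.896.
∂Q_d/∂P_r = +3.03, so E_xy = 3.03·(25.2/229.896) ≈ 0.33.
E_xy > 0: the goods are substitutes.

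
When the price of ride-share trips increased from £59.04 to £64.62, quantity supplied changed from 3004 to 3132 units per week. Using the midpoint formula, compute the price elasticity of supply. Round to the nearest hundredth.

%ΔQ = (3132 − 3004)/[(3004 + 3132)/2] = 128/3068 ≈ 0.0417.
%ΔP = (64.62 − 59.04)/[(59.04 + 64.62)/2] = 5.58/61.83 ≈ 0.0902.
Arc elasticity E = %ΔQ/%ΔP ≈ 0.0417/0.0902 ≈ 0.46.
|E| < 1: supply is inelastic over this range.

0.46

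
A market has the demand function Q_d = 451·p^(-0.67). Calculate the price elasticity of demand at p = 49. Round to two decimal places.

For a Cobb–Douglas (constant-elasticity) form Q_d = A·p^α·…, the elasticity with respect to p equals the exponent α at every point.
Here the exponent on p is -0.67, so the price elasticity of demand is -0.67.

-0.67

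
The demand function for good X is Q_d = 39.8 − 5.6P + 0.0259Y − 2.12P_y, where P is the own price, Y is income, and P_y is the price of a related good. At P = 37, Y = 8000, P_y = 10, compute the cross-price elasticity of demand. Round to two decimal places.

-1.14

Substituting, Q_d = 39.8 − 5.6(37) + 0.0259(8000) − 2.12(10) = 39.8 − 207.2 + 207.2 − 21.2 = 18.6.
∂Q_d/∂P_y = −2.12, so E_xy = -2.12·(10/18.6) ≈ -1.14.
E_xy < 0: the goods are complements.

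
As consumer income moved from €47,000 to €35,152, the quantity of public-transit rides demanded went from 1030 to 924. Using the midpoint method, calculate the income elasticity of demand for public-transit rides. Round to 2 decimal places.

%ΔQ = (924 − 1030)/[(1030+924)/2] = -106/977 ≈ -0.1085.
%ΔY = (35,152 − 47,000)/[(47,000+35,152)/2] = -11848/41076 ≈ -0.2884.
E_I = %ΔQ/%ΔY ≈ 0.38.
E_I ∈ (0,1): normal good (necessity).

0.38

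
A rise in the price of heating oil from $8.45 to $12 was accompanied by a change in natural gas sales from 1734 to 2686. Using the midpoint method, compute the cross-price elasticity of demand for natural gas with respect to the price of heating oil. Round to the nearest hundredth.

%ΔQ_x = (2686 − 1734)/[(1734+2686)/2] = 952/2210 ≈ 0.4308.
%ΔP_y = (12 − 8.45)/[(8.45+12)/2] ≈ 0.3472.
E_xy = 0.4308/0.3472 ≈ 1.24.
E_xy > 0, so natural gas and heating oil are substitutes.

1.24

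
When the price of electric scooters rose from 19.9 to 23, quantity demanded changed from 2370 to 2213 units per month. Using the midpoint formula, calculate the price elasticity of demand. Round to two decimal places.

%ΔQ = (2213 − 2370)/[(2370 + 2213)/2] = -157/2291.5 ≈ -0.0685.
%ΔP = (23 − 19.9)/[(19.9 + 23)/2] = 3.1/21.45 ≈ 0.1445.
Arc elasticity E = %ΔQ/%ΔP ≈ -0.0685/0.1445 ≈ -0.47.
|E| < 1: demand is inelastic over this range.

-0.47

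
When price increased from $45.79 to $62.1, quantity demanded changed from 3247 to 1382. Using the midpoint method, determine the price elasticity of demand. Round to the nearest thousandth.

-2.665

%ΔQ = (1382 − 3247)/[(3247 + 1382)/2] = -1865/2314.5 ≈ -0.8058.
%Δp = (62.1 − 45.79)/[(45.79 + 62.1)/2] = 16.31/53.945 ≈ 0.3023.
Arc elasticity E = %ΔQ/%Δp ≈ -0.8058/0.3023 ≈ -2.665.
|E| > 1: demand is elastic over this range.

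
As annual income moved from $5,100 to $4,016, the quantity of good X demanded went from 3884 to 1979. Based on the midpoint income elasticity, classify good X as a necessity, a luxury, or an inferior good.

luxury

%ΔQ = (1979 − 3884)/[(3884+1979)/2] = -1905/2931.5 ≈ -0.6498.
%ΔI = (4,016 − 5,100)/[(5,100+4,016)/2] = -1084/4558 ≈ -0.2378.
E_I = %ΔQ/%ΔI ≈ 2.732.
E_I > 1: normal good (luxury).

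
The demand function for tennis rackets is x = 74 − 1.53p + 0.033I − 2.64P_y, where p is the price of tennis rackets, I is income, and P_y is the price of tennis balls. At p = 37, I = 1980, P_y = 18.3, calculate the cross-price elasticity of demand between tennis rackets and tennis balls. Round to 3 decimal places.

-1.404

First evaluate x: 74 − 1.53(37) + 0.033(1980) − 2.64(18.3) = 74 − 56.61 + 65.34 − 48.312 = 34.418.
∂x/∂P_y = −2.64, so E_xy = -2.64·(18.3/34.418) ≈ -1.404.
E_xy < 0: the goods are complements.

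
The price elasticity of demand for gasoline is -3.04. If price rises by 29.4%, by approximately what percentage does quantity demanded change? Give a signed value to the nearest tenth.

-89.4

%ΔQ ≈ E × %ΔP = (-3.04) × (29.4%) ≈ -89.4%.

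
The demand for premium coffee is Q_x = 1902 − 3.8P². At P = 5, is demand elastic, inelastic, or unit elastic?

inelastic

At P = 5, Q_x = 1807.
dQ_x/dP = −2·3.8·P = −38.
Point elasticity E = (dQ_x/dP)·(P/Q_x) = -38 × 5/1807 ≈ -0.105.
|E| ≈ 0.105 < 1, so demand is inelastic.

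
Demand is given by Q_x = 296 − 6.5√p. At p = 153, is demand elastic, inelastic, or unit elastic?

At p = 153, Q_x = 215.5994.
dQ_x/dp = −6.5/(2√p) = −6.5/(2·12.3693).
Point elasticity E = (dQ_x/dp)·(p/Q_x) = -0.2627 × 153/215.5994 ≈ -0.186.
|E| ≈ 0.186 < 1, so demand is inelastic.

inelastic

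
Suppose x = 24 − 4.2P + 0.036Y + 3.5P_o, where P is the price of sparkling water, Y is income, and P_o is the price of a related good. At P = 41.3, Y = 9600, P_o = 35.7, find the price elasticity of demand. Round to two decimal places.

-0.54

x = 24 − 4.2(41.3) + 0.036(9600) + 3.5(35.7) = 24 − 173.46 + 345.6 + 124.95 = 321.09.
∂x/∂P = −4.2, so E_p = (−4.2)·(41.3/321.09) ≈ -0.54.
|E_p| < 1: demand is inelastic.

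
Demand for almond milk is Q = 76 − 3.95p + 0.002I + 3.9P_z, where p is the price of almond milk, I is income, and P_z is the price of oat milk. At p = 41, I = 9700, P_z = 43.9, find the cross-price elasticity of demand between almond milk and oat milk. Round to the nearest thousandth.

1.636

At the given point, Q = 76 − 3.95(41) + 0.002(9700) + 3.9(43.9) = 76 − 161.95 + 19.4 + 171.21 = 104.66.
∂Q/∂P_z = +3.9, so E_xy = 3.9·(43.9/104.66) ≈ 1.636.
E_xy > 0: the goods are substitutes.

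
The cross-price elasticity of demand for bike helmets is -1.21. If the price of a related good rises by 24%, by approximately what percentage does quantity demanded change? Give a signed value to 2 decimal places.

%ΔQ ≈ E × %ΔP_y = (-1.21) × (24%) = -29.04%.

-29.04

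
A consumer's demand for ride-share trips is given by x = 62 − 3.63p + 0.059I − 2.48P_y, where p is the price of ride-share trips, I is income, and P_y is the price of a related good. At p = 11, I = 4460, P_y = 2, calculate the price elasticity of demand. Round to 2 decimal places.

-0.14

x = 62 − 3.63(11) + 0.059(4460) − 2.48(2) = 62 − 39.93 + 263.14 − 4.96 = 280.25.
∂x/∂p = −3.63, so E_p = (−3.63)·(11/280.25) ≈ -0.14.
|E_p| < 1: demand is inelastic.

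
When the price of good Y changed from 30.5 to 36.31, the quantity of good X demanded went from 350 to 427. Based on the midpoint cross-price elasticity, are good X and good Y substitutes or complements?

%ΔQ_x = (427 − 350)/[(350+427)/2] = 77/388.5 ≈ 0.1982.
%ΔP_y = (36.31 − 30.5)/[(30.5+36.31)/2] ≈ 0.1739.
E_xy = 0.1982/0.1739 ≈ 1.140.
E_xy > 0, so the goods are substitutes.

substitutes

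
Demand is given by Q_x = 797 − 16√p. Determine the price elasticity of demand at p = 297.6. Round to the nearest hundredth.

-0.26

At p = 297.6, Q_x = 520.9826.
dQ_x/dp = −16/(2√p) = −16/(2·17.2511).
Point elasticity E = (dQ_x/dp)·(p/Q_x) = -0.4637 × 297.6/520.9826 ≈ -0.26.
|E| < 1, so demand is inelastic at this price.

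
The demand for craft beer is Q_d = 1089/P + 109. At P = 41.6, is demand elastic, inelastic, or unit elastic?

inelastic

At P = 41.6, Q_d = 135.1779.
dQ_d/dP = −1089/P² = −0.6293.
Point elasticity E = (dQ_d/dP)·(P/Q_d) = -0.6293 × 41.6/135.1779 ≈ -0.194.
|E| ≈ 0.194 < 1, so demand is inelastic.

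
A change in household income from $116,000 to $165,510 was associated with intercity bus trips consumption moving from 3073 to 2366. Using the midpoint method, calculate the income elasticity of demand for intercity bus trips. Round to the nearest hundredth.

%ΔQ = (2366 − 3073)/[(3073+2366)/2] = -707/2719.5 ≈ -0.2600.
%ΔY = (165,510 − 116,000)/[(116,000+165,510)/2] = 49510/140755 ≈ 0.3517.
E_I = %ΔQ/%ΔY ≈ -0.74.
E_I < 0: inferior good.

-0.74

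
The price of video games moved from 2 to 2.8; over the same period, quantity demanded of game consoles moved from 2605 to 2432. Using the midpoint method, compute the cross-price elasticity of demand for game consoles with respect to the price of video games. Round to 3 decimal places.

-0.206

%ΔQ_x = (2432 − 2605)/[(2605+2432)/2] = -173/2518.5 ≈ -0.0687.
%ΔP_y = (2.8 − 2)/[(2+2.8)/2] ≈ 0.3333.
E_xy = -0.0687/0.3333 ≈ -0.206.
E_xy < 0, so game consoles and video games are complements.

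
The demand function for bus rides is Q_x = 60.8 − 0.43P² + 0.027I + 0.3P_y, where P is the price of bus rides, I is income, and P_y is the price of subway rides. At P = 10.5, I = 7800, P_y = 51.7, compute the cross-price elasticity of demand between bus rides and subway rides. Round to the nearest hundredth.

First evaluate Q_x: 60.8 − 0.43(10.5)² + 0.027(7800) + 0.3(51.7) = 60.8 − 47.4075 + 210.6 + 15.51 = 239.5025.
∂Q_x/∂P_y = +0.3, so E_xy = 0.3·(51.7/239.5025) ≈ 0.06.
E_xy > 0: the goods are substitutes.

0.06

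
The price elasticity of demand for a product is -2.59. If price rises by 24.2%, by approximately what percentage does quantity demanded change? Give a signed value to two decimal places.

%ΔQ ≈ E × %ΔP = (-2.59) × (24.2%) ≈ -62.68%.

-62.68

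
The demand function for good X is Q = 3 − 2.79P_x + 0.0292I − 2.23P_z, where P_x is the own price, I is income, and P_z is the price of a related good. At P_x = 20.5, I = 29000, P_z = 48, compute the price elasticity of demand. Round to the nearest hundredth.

-0.08

Substituting, Q = 3 − 2.79(20.5) + 0.0292(29000) − 2.23(48) = 3 − 57.195 + 846.8 − 107.04 = 685.565.
∂Q/∂P_x = −2.79, so E_p = (−2.79)·(20.5/685.565) ≈ -0.08.
|E_p| < 1: demand is inelastic.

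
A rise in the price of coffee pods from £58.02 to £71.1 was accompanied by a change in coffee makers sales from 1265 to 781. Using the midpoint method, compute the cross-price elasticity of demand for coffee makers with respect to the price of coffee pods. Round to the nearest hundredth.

%ΔQ_x = (781 − 1265)/[(1265+781)/2] = -484/1023 ≈ -0.4731.
%ΔP_y = (71.1 − 58.02)/[(58.02+71.1)/2] ≈ 0.2026.
E_xy = -0.4731/0.2026 ≈ -2.34.
E_xy < 0, so coffee makers and coffee pods are complements.

-2.34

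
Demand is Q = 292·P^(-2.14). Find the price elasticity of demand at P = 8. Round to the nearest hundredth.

-2.14

For a Cobb–Douglas (constant-elasticity) form Q = A·P^α·…, the elasticity with respect to P equals the exponent α at every point.
Here the exponent on P is -2.14, so the price elasticity of demand is -2.14.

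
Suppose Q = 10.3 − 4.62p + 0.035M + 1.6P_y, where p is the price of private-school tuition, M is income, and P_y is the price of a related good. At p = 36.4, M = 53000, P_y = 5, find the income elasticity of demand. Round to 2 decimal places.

Q = 10.3 − 4.62(36.4) + 0.035(53000) + 1.6(5) = 10.3 − 168.168 + 1855 + 8 = 1705.132.
∂Q/∂M = +0.035, so E_I = 0.035·(53000/1705.132) ≈ 1.09.
E_I > 1: normal good (luxury).

1.09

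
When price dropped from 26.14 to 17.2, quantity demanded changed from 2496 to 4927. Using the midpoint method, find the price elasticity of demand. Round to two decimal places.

-1.59

%Δq = (4927 − 2496)/[(2496 + 4927)/2] = 2431/3711.5 ≈ 0.6550.
%Δp = (17.2 − 26.14)/[(26.14 + 17.2)/2] = -8.94/21.67 ≈ -0.4126.
Arc elasticity E = %Δq/%Δp ≈ 0.6550/-0.4126 ≈ -1.59.
|E| > 1: demand is elastic over this range.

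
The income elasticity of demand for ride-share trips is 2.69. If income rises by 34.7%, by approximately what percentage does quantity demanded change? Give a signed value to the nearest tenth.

%ΔQ ≈ E × %ΔI = (2.69) × (34.7%) ≈ 93.3%.

93.3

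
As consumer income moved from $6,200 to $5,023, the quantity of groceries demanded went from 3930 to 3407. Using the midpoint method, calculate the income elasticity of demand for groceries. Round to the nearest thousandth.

%ΔQ = (3407 − 3930)/[(3930+3407)/2] = -523/3668.5 ≈ -0.1426.
%ΔI = (5,023 − 6,200)/[(6,200+5,023)/2] = -1177/5611.5 ≈ -0.2097.
E_I = %ΔQ/%ΔI ≈ 0.680.
E_I ∈ (0,1): normal good (necessity).

0.680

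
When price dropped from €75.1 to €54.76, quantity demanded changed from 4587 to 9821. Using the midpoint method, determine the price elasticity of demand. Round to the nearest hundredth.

-2.32

%ΔQ = (9821 − 4587)/[(4587 + 9821)/2] = 5234/7204 ≈ 0.7265.
%ΔP = (54.76 − 75.1)/[(75.1 + 54.76)/2] = -20.34/64.93 ≈ -0.3133.
Arc elasticity E = %ΔQ/%ΔP ≈ 0.7265/-0.3133 ≈ -2.32.
|E| > 1: demand is elastic over this range.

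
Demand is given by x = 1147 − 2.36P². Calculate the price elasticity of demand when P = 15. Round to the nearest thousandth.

-1.724

At P = 15, x = 616.
dx/dP = −2·2.36·P = −70.8.
Point elasticity E = (dx/dP)·(P/x) = -70.8 × 15/616 ≈ -1.724.
|E| > 1, so demand is elastic at this price.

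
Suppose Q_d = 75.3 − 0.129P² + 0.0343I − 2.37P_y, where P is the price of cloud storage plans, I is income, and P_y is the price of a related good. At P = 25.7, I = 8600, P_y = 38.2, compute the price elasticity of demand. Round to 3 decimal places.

-0.876

Evaluating quantity at (P, I, P_y) gives Q_d = 75.3 − 0.129(25.7)² + 0.0343(8600) − 2.37(38.2) = 75.3 − 85.2032 + 294.98 − 90.534 = 194.5428.
∂Q_d/∂P = −2·0.129·P = -6.6306, so E_p = -6.6306·(25.7/194.5428) ≈ -0.876.
|E_p| < 1: demand is inelastic.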